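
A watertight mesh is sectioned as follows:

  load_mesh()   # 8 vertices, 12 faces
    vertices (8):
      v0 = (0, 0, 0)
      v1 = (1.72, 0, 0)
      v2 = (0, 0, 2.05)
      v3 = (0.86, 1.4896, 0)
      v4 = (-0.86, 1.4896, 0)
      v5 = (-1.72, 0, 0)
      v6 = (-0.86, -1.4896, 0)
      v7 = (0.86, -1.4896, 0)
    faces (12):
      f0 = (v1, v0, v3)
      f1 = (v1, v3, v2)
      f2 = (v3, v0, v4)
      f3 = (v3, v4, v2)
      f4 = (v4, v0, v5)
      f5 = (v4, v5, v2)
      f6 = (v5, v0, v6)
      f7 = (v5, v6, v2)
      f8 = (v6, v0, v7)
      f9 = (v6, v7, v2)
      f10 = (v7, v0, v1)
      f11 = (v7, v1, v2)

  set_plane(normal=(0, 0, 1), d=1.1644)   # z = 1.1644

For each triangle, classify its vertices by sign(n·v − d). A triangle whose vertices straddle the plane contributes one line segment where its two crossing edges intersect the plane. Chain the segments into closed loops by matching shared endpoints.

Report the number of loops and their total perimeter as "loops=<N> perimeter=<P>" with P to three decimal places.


Straddling triangles (6 of 12):
  (v1,v3,v2) [--+] → (0.37152, 0.643507, 1.1644)–(0.74304, 0, 1.1644)  len=0.7431
  (v3,v4,v2) [--+] → (-0.37152, 0.643507, 1.1644)–(0.37152, 0.643507, 1.1644)  len=0.7430
  (v4,v5,v2) [--+] → (-0.74304, 0, 1.1644)–(-0.37152, 0.643507, 1.1644)  len=0.7431
  (v5,v6,v2) [--+] → (-0.37152, -0.643507, 1.1644)–(-0.74304, 0, 1.1644)  len=0.7431
  (v6,v7,v2) [--+] → (0.37152, -0.643507, 1.1644)–(-0.37152, -0.643507, 1.1644)  len=0.7430
  (v7,v1,v2) [--+] → (0.74304, 0, 1.1644)–(0.37152, -0.643507, 1.1644)  len=0.7431

Chained into 1 loop(s):
  loop 1: 6 segments, perimeter = 4.4583
Total perimeter = 4.458

loops=1 perimeter=4.458


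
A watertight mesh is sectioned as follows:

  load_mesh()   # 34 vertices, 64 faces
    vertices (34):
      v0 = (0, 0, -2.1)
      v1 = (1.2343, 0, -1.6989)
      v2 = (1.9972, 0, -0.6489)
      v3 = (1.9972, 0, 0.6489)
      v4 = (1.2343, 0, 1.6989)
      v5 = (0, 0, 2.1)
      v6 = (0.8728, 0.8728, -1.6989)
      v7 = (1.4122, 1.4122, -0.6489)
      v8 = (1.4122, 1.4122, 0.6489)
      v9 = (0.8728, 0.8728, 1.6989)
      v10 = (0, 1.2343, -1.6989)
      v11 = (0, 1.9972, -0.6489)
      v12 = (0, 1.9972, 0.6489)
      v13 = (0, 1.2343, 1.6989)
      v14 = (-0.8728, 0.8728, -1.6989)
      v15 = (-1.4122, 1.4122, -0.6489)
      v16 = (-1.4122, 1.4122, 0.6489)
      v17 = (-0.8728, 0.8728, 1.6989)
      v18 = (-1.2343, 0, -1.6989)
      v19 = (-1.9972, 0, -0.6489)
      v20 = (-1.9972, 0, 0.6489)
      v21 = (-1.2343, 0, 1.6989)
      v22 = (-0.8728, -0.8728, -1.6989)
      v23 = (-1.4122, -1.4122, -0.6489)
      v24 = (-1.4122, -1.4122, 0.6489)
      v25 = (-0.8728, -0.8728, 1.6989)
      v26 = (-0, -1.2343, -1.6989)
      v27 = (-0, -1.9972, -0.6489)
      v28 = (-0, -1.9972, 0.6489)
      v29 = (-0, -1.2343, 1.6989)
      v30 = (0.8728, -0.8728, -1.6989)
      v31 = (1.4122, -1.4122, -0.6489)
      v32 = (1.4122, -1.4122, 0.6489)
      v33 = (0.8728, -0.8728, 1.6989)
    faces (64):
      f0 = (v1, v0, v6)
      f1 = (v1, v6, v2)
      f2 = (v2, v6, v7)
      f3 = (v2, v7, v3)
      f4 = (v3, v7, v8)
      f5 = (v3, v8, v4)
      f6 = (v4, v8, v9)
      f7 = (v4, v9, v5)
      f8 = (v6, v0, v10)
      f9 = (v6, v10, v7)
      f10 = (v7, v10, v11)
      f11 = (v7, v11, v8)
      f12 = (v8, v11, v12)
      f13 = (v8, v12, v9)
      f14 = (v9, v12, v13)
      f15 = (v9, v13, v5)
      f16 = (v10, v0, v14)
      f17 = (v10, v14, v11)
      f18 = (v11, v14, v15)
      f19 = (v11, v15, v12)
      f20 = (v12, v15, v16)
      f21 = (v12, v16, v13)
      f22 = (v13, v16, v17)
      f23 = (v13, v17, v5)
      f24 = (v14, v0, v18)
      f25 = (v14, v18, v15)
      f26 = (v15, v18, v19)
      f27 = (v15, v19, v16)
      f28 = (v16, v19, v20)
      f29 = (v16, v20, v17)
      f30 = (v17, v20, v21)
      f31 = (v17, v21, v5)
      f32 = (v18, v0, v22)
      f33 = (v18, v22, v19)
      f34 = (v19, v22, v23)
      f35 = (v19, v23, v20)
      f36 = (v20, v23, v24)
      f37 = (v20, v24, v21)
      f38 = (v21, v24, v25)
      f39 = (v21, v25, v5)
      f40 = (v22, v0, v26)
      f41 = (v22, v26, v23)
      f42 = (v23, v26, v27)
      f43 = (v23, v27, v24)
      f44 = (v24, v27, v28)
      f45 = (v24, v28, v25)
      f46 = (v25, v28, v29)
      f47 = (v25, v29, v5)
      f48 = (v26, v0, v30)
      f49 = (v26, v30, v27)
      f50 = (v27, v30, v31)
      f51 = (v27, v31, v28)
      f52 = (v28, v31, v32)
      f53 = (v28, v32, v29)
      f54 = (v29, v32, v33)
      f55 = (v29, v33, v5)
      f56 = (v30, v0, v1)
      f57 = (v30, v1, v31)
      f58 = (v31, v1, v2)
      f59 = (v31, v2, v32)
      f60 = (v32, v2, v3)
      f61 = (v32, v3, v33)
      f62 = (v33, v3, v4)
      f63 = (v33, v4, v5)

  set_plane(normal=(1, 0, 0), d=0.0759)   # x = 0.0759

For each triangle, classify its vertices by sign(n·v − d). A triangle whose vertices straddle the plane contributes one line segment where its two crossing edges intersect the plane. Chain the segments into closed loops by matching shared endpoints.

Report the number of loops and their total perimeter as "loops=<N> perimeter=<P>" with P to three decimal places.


Straddling triangles (20 of 64):
  (v1,v0,v6) [+-+] → (0.0759, 0, -2.07534)–(0.0759, 0.0759, -2.06512)  len=0.0766
  (v4,v9,v5) [++-] → (0.0759, 0.0759, 2.06512)–(0.0759, 0, 2.07534)  len=0.0766
  (v6,v0,v10) [+--] → (0.0759, 0.0759, -2.06512)–(0.0759, 1.20286, -1.6989)  len=1.1850
  (v6,v10,v7) [+-+] → (0.0759, 1.20286, -1.6989)–(0.0759, 1.24386, -1.64247)  len=0.0698
  (v7,v10,v11) [+--] → (0.0759, 1.24386, -1.64247)–(0.0759, 1.96576, -0.6489)  len=1.2281
  (v7,v11,v8) [+-+] → (0.0759, 1.96576, -0.6489)–(0.0759, 1.96576, -0.579149)  len=0.0698
  (v8,v11,v12) [+--] → (0.0759, 1.96576, -0.579149)–(0.0759, 1.96576, 0.6489)  len=1.2280
  (v8,v12,v9) [+-+] → (0.0759, 1.96576, 0.6489)–(0.0759, 1.89942, 0.74021)  len=0.1129
  (v9,v12,v13) [+--] → (0.0759, 1.89942, 0.74021)–(0.0759, 1.20286, 1.6989)  len=1.1850
  (v9,v13,v5) [+--] → (0.0759, 1.20286, 1.6989)–(0.0759, 0.0759, 2.06512)  len=1.1850
  (v26,v0,v30) [--+] → (0.0759, -0.0759, -2.06512)–(0.0759, -1.20286, -1.6989)  len=1.1850
  (v26,v30,v27) [-+-] → (0.0759, -1.20286, -1.6989)–(0.0759, -1.89942, -0.74021)  len=1.1850
  (v27,v30,v31) [-++] → (0.0759, -1.89942, -0.74021)–(0.0759, -1.96576, -0.6489)  len=0.1129
  (v27,v31,v28) [-+-] → (0.0759, -1.96576, -0.6489)–(0.0759, -1.96576, 0.579149)  len=1.2280
  (v28,v31,v32) [-++] → (0.0759, -1.96576, 0.579149)–(0.0759, -1.96576, 0.6489)  len=0.0698
  (v28,v32,v29) [-+-] → (0.0759, -1.96576, 0.6489)–(0.0759, -1.24386, 1.64247)  len=1.2281
  (v29,v32,v33) [-++] → (0.0759, -1.24386, 1.64247)–(0.0759, -1.20286, 1.6989)  len=0.0698
  (v29,v33,v5) [-+-] → (0.0759, -1.20286, 1.6989)–(0.0759, -0.0759, 2.06512)  len=1.1850
  (v30,v0,v1) [+-+] → (0.0759, -0.0759, -2.06512)–(0.0759, 0, -2.07534)  len=0.0766
  (v33,v4,v5) [++-] → (0.0759, 0, 2.07534)–(0.0759, -0.0759, 2.06512)  len=0.0766

Chained into 1 loop(s):
  loop 1: 20 segments, perimeter = 12.8334
Total perimeter = 12.833

loops=1 perimeter=12.833


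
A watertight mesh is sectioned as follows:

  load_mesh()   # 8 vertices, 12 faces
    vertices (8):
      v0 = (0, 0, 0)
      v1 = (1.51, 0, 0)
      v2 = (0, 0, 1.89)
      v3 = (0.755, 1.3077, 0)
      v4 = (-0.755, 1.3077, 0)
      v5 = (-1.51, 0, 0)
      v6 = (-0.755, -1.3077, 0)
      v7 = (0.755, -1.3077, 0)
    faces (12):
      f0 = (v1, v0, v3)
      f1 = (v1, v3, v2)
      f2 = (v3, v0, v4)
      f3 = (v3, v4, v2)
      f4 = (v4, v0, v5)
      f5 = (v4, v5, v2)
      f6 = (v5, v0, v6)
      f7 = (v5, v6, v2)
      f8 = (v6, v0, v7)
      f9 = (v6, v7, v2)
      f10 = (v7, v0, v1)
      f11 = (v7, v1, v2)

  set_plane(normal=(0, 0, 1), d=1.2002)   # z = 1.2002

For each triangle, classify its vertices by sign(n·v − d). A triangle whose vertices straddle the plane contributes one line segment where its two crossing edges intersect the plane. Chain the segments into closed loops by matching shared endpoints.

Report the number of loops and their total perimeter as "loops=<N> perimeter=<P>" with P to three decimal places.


Straddling triangles (6 of 12):
  (v1,v3,v2) [--+] → (0.275555, 0.477276, 1.2002)–(0.55111, 0, 1.2002)  len=0.5511
  (v3,v4,v2) [--+] → (-0.275555, 0.477276, 1.2002)–(0.275555, 0.477276, 1.2002)  len=0.5511
  (v4,v5,v2) [--+] → (-0.55111, 0, 1.2002)–(-0.275555, 0.477276, 1.2002)  len=0.5511
  (v5,v6,v2) [--+] → (-0.275555, -0.477276, 1.2002)–(-0.55111, 0, 1.2002)  len=0.5511
  (v6,v7,v2) [--+] → (0.275555, -0.477276, 1.2002)–(-0.275555, -0.477276, 1.2002)  len=0.5511
  (v7,v1,v2) [--+] → (0.55111, 0, 1.2002)–(0.275555, -0.477276, 1.2002)  len=0.5511

Chained into 1 loop(s):
  loop 1: 6 segments, perimeter = 3.3067
Total perimeter = 3.307

loops=1 perimeter=3.307


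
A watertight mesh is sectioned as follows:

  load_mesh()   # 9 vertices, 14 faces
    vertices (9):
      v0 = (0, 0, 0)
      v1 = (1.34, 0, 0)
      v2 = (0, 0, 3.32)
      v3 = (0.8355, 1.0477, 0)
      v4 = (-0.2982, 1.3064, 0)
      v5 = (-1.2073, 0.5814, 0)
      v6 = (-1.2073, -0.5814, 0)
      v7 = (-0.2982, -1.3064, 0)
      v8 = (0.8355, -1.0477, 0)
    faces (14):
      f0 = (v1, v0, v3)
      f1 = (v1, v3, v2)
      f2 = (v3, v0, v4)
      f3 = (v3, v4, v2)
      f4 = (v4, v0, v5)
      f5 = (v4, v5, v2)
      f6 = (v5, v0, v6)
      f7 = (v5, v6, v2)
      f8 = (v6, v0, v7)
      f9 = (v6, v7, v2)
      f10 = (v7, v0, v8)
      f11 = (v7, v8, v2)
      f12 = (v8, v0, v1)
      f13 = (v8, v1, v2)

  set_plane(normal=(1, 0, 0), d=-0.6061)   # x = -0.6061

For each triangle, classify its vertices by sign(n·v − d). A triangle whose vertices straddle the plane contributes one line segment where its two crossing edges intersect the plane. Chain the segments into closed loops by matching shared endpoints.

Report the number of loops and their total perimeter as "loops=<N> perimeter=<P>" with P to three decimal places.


loops=1 perimeter=6.352

Straddling triangles (6 of 14):
  (v4,v0,v5) [++-] → (-0.6061, 0.29188, 0)–(-0.6061, 1.06085, 0)  len=0.7690
  (v4,v5,v2) [+-+] → (-0.6061, 1.06085, 0)–(-0.6061, 0.29188, 1.65326)  len=1.8233
  (v5,v0,v6) [-+-] → (-0.6061, 0.29188, 0)–(-0.6061, -0.29188, 0)  len=0.5838
  (v5,v6,v2) [--+] → (-0.6061, -0.29188, 1.65326)–(-0.6061, 0.29188, 1.65326)  len=0.5838
  (v6,v0,v7) [-++] → (-0.6061, -0.29188, 0)–(-0.6061, -1.06085, 0)  len=0.7690
  (v6,v7,v2) [-++] → (-0.6061, -1.06085, 0)–(-0.6061, -0.29188, 1.65326)  len=1.8233

Chained into 1 loop(s):
  loop 1: 6 segments, perimeter = 6.3522
Total perimeter = 6.352


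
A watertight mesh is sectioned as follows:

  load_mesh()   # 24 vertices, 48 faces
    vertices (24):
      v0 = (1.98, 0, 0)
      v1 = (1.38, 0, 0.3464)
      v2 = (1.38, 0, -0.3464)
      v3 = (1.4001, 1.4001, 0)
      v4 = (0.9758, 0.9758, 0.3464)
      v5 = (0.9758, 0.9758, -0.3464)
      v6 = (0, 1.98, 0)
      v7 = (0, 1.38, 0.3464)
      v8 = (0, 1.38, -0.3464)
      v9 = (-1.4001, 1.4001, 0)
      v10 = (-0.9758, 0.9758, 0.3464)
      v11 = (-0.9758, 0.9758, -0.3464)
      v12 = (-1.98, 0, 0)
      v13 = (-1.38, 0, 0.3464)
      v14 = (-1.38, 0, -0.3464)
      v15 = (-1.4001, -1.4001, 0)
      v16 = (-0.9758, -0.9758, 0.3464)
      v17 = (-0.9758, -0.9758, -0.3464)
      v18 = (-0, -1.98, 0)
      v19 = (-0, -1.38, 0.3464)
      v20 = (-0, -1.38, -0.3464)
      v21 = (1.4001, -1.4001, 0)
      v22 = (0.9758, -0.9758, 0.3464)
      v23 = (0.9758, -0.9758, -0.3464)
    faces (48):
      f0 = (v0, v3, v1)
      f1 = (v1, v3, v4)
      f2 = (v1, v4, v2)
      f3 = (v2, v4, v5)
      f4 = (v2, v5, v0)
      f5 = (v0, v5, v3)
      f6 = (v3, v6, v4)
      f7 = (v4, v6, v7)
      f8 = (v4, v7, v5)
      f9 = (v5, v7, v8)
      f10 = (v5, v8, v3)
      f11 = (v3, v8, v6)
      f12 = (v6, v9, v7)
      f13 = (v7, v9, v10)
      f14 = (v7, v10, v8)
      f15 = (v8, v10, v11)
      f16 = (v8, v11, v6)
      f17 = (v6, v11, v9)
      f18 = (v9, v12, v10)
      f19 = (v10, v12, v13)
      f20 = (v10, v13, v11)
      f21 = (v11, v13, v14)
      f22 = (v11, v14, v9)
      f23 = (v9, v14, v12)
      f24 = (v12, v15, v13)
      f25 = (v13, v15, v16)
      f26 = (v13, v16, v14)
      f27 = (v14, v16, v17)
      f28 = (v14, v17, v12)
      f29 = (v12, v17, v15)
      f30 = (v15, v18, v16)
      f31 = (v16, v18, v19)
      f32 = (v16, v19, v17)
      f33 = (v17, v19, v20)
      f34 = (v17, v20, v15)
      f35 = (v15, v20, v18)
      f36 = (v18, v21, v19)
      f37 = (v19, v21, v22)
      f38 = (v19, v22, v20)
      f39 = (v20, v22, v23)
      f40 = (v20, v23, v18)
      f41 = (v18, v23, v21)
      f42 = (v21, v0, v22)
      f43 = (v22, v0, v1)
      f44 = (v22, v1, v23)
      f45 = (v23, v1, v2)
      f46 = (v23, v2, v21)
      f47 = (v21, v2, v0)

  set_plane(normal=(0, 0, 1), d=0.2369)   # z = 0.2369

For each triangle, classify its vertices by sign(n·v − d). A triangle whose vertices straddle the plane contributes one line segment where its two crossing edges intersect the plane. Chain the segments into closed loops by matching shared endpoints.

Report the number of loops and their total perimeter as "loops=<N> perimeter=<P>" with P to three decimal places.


Straddling triangles (32 of 48):
  (v0,v3,v1) [--+] → (1.38635, 0.442584, 0.2369)–(1.56967, 0, 0.2369)  len=0.4790
  (v1,v3,v4) [+-+] → (1.38635, 0.442584, 0.2369)–(1.10992, 1.10992, 0.2369)  len=0.7223
  (v1,v4,v2) [++-] → (1.03969, 0.821571, 0.2369)–(1.38, 0, 0.2369)  len=0.8893
  (v2,v4,v5) [-+-] → (1.03969, 0.821571, 0.2369)–(0.9758, 0.9758, 0.2369)  len=0.1669
  (v3,v6,v4) [--+] → (0.667341, 1.29324, 0.2369)–(1.10992, 1.10992, 0.2369)  len=0.4790
  (v4,v6,v7) [+-+] → (0.667341, 1.29324, 0.2369)–(0, 1.56967, 0.2369)  len=0.7223
  (v4,v7,v5) [++-] → (0.154229, 1.31611, 0.2369)–(0.9758, 0.9758, 0.2369)  len=0.8893
  (v5,v7,v8) [-+-] → (0.154229, 1.31611, 0.2369)–(0, 1.38, 0.2369)  len=0.1669
  (v6,v9,v7) [--+] → (-0.442584, 1.38635, 0.2369)–(0, 1.56967, 0.2369)  len=0.4790
  (v7,v9,v10) [+-+] → (-0.442584, 1.38635, 0.2369)–(-1.10992, 1.10992, 0.2369)  len=0.7223
  (v7,v10,v8) [++-] → (-0.821571, 1.03969, 0.2369)–(0, 1.38, 0.2369)  len=0.8893
  (v8,v10,v11) [-+-] → (-0.821571, 1.03969, 0.2369)–(-0.9758, 0.9758, 0.2369)  len=0.1669
  (v9,v12,v10) [--+] → (-1.29324, 0.667341, 0.2369)–(-1.10992, 1.10992, 0.2369)  len=0.4790
  (v10,v12,v13) [+-+] → (-1.29324, 0.667341, 0.2369)–(-1.56967, 0, 0.2369)  len=0.7223
  (v10,v13,v11) [++-] → (-1.31611, 0.154229, 0.2369)–(-0.9758, 0.9758, 0.2369)  len=0.8893
  (v11,v13,v14) [-+-] → (-1.31611, 0.154229, 0.2369)–(-1.38, 0, 0.2369)  len=0.1669
  (v12,v15,v13) [--+] → (-1.38635, -0.442584, 0.2369)–(-1.56967, 0, 0.2369)  len=0.4790
  (v13,v15,v16) [+-+] → (-1.38635, -0.442584, 0.2369)–(-1.10992, -1.10992, 0.2369)  len=0.7223
  (v13,v16,v14) [++-] → (-1.03969, -0.821571, 0.2369)–(-1.38, 0, 0.2369)  len=0.8893
  (v14,v16,v17) [-+-] → (-1.03969, -0.821571, 0.2369)–(-0.9758, -0.9758, 0.2369)  len=0.1669
  (v15,v18,v16) [--+] → (-0.667341, -1.29324, 0.2369)–(-1.10992, -1.10992, 0.2369)  len=0.4790
  (v16,v18,v19) [+-+] → (-0.667341, -1.29324, 0.2369)–(0, -1.56967, 0.2369)  len=0.7223
  (v16,v19,v17) [++-] → (-0.154229, -1.31611, 0.2369)–(-0.9758, -0.9758, 0.2369)  len=0.8893
  (v17,v19,v20) [-+-] → (-0.154229, -1.31611, 0.2369)–(0, -1.38, 0.2369)  len=0.1669
  (v18,v21,v19) [--+] → (0.442584, -1.38635, 0.2369)–(0, -1.56967, 0.2369)  len=0.4790
  (v19,v21,v22) [+-+] → (0.442584, -1.38635, 0.2369)–(1.10992, -1.10992, 0.2369)  len=0.7223
  (v19,v22,v20) [++-] → (0.821571, -1.03969, 0.2369)–(0, -1.38, 0.2369)  len=0.8893
  (v20,v22,v23) [-+-] → (0.821571, -1.03969, 0.2369)–(0.9758, -0.9758, 0.2369)  len=0.1669
  (v21,v0,v22) [--+] → (1.29324, -0.667341, 0.2369)–(1.10992, -1.10992, 0.2369)  len=0.4790
  (v22,v0,v1) [+-+] → (1.29324, -0.667341, 0.2369)–(1.56967, 0, 0.2369)  len=0.7223
  (v22,v1,v23) [++-] → (1.31611, -0.154229, 0.2369)–(0.9758, -0.9758, 0.2369)  len=0.8893
  (v23,v1,v2) [-+-] → (1.31611, -0.154229, 0.2369)–(1.38, 0, 0.2369)  len=0.1669

Chained into 2 loop(s):
  loop 1: 16 segments, perimeter = 9.6110
  loop 2: 16 segments, perimeter = 8.4496
Total perimeter = 18.061

loops=2 perimeter=18.061


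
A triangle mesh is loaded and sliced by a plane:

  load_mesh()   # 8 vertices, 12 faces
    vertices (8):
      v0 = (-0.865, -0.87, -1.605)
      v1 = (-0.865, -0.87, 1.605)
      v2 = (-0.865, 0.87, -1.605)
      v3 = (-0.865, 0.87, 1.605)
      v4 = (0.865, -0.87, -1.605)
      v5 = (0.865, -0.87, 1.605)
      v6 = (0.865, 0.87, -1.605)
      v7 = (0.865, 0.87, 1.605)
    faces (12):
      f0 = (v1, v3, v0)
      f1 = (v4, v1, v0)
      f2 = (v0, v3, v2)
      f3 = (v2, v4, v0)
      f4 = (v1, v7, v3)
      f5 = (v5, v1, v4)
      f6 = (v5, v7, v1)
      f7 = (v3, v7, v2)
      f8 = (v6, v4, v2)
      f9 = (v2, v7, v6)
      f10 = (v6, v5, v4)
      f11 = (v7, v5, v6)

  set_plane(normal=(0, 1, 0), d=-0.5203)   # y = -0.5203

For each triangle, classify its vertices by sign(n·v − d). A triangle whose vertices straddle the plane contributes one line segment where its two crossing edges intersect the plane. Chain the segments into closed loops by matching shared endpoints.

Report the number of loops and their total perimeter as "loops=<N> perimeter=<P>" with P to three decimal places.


Straddling triangles (8 of 12):
  (v1,v3,v0) [-+-] → (-0.865, -0.5203, 1.605)–(-0.865, -0.5203, -0.959864)  len=2.5649
  (v0,v3,v2) [-++] → (-0.865, -0.5203, -0.959864)–(-0.865, -0.5203, -1.605)  len=0.6451
  (v2,v4,v0) [+--] → (0.51731, -0.5203, -1.605)–(-0.865, -0.5203, -1.605)  len=1.3823
  (v1,v7,v3) [-++] → (-0.51731, -0.5203, 1.605)–(-0.865, -0.5203, 1.605)  len=0.3477
  (v5,v7,v1) [-+-] → (0.865, -0.5203, 1.605)–(-0.51731, -0.5203, 1.605)  len=1.3823
  (v6,v4,v2) [+-+] → (0.865, -0.5203, -1.605)–(0.51731, -0.5203, -1.605)  len=0.3477
  (v6,v5,v4) [+--] → (0.865, -0.5203, 0.959864)–(0.865, -0.5203, -1.605)  len=2.5649
  (v7,v5,v6) [+-+] → (0.865, -0.5203, 1.605)–(0.865, -0.5203, 0.959864)  len=0.6451

Chained into 1 loop(s):
  loop 1: 8 segments, perimeter = 9.8800
Total perimeter = 9.880

loops=1 perimeter=9.880


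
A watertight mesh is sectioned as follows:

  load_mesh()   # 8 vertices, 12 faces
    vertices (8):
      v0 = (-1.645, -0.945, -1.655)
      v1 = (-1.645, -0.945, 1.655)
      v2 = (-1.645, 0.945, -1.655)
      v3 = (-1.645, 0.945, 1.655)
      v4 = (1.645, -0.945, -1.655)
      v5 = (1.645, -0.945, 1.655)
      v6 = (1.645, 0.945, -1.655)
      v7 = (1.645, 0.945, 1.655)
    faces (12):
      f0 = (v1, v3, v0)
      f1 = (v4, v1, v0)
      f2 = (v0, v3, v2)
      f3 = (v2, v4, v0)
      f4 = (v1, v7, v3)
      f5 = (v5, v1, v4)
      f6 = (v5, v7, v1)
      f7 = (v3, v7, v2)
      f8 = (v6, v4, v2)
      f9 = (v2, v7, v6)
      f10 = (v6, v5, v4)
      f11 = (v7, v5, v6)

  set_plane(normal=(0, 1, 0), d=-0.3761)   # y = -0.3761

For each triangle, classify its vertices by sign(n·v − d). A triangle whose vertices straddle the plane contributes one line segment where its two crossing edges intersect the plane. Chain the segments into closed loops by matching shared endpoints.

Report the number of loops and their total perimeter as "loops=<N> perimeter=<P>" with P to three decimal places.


loops=1 perimeter=13.200

Straddling triangles (8 of 12):
  (v1,v3,v0) [-+-] → (-1.645, -0.3761, 1.655)–(-1.645, -0.3761, -0.658672)  len=2.3137
  (v0,v3,v2) [-++] → (-1.645, -0.3761, -0.658672)–(-1.645, -0.3761, -1.655)  len=0.9963
  (v2,v4,v0) [+--] → (0.654693, -0.3761, -1.655)–(-1.645, -0.3761, -1.655)  len=2.2997
  (v1,v7,v3) [-++] → (-0.654693, -0.3761, 1.655)–(-1.645, -0.3761, 1.655)  len=0.9903
  (v5,v7,v1) [-+-] → (1.645, -0.3761, 1.655)–(-0.654693, -0.3761, 1.655)  len=2.2997
  (v6,v4,v2) [+-+] → (1.645, -0.3761, -1.655)–(0.654693, -0.3761, -1.655)  len=0.9903
  (v6,v5,v4) [+--] → (1.645, -0.3761, 0.658672)–(1.645, -0.3761, -1.655)  len=2.3137
  (v7,v5,v6) [+-+] → (1.645, -0.3761, 1.655)–(1.645, -0.3761, 0.658672)  len=0.9963

Chained into 1 loop(s):
  loop 1: 8 segments, perimeter = 13.2000
Total perimeter = 13.200


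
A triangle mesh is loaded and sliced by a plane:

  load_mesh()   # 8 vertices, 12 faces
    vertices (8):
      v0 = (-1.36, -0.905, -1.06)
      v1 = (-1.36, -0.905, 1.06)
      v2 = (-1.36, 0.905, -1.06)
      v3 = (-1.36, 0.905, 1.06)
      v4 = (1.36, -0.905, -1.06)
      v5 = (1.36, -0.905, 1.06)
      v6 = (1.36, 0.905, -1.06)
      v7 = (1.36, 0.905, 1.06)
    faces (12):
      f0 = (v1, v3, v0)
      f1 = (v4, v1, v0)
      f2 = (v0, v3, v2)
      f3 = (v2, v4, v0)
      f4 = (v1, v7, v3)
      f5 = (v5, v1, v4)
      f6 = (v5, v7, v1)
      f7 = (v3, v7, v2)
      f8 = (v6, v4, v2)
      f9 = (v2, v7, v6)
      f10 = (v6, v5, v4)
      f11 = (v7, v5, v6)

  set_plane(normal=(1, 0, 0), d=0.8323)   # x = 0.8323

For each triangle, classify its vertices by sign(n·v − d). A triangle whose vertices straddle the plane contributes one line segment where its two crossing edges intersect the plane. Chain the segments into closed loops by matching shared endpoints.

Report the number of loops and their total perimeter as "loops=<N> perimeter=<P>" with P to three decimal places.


Straddling triangles (8 of 12):
  (v4,v1,v0) [+--] → (0.8323, -0.905, -0.648704)–(0.8323, -0.905, -1.06)  len=0.4113
  (v2,v4,v0) [-+-] → (0.8323, -0.553847, -1.06)–(0.8323, -0.905, -1.06)  len=0.3512
  (v1,v7,v3) [-+-] → (0.8323, 0.553847, 1.06)–(0.8323, 0.905, 1.06)  len=0.3512
  (v5,v1,v4) [+-+] → (0.8323, -0.905, 1.06)–(0.8323, -0.905, -0.648704)  len=1.7087
  (v5,v7,v1) [++-] → (0.8323, 0.553847, 1.06)–(0.8323, -0.905, 1.06)  len=1.4588
  (v3,v7,v2) [-+-] → (0.8323, 0.905, 1.06)–(0.8323, 0.905, 0.648704)  len=0.4113
  (v6,v4,v2) [++-] → (0.8323, -0.553847, -1.06)–(0.8323, 0.905, -1.06)  len=1.4588
  (v2,v7,v6) [-++] → (0.8323, 0.905, 0.648704)–(0.8323, 0.905, -1.06)  len=1.7087

Chained into 1 loop(s):
  loop 1: 8 segments, perimeter = 7.8600
Total perimeter = 7.860

loops=1 perimeter=7.860


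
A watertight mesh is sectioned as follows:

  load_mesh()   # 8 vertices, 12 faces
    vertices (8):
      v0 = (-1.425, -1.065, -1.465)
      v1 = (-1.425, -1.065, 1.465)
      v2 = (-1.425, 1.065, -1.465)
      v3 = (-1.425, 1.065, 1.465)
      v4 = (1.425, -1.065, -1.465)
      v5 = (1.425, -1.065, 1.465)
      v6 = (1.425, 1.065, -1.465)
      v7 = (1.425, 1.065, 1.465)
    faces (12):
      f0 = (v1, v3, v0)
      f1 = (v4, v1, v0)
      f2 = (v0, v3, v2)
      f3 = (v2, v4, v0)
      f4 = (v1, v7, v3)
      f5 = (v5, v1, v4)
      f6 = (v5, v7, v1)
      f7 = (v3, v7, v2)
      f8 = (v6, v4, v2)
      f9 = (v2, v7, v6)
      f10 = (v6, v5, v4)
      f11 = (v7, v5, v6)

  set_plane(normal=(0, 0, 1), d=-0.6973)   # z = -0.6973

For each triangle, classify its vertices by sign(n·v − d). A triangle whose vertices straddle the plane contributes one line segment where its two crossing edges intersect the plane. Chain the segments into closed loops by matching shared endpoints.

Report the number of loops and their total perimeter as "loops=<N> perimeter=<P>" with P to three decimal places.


loops=1 perimeter=9.960

Straddling triangles (8 of 12):
  (v1,v3,v0) [++-] → (-1.425, -0.506911, -0.6973)–(-1.425, -1.065, -0.6973)  len=0.5581
  (v4,v1,v0) [-+-] → (0.678261, -1.065, -0.6973)–(-1.425, -1.065, -0.6973)  len=2.1033
  (v0,v3,v2) [-+-] → (-1.425, -0.506911, -0.6973)–(-1.425, 1.065, -0.6973)  len=1.5719
  (v5,v1,v4) [++-] → (0.678261, -1.065, -0.6973)–(1.425, -1.065, -0.6973)  len=0.7467
  (v3,v7,v2) [++-] → (-0.678261, 1.065, -0.6973)–(-1.425, 1.065, -0.6973)  len=0.7467
  (v2,v7,v6) [-+-] → (-0.678261, 1.065, -0.6973)–(1.425, 1.065, -0.6973)  len=2.1033
  (v6,v5,v4) [-+-] → (1.425, 0.506911, -0.6973)–(1.425, -1.065, -0.6973)  len=1.5719
  (v7,v5,v6) [++-] → (1.425, 0.506911, -0.6973)–(1.425, 1.065, -0.6973)  len=0.5581

Chained into 1 loop(s):
  loop 1: 8 segments, perimeter = 9.9600
Total perimeter = 9.960


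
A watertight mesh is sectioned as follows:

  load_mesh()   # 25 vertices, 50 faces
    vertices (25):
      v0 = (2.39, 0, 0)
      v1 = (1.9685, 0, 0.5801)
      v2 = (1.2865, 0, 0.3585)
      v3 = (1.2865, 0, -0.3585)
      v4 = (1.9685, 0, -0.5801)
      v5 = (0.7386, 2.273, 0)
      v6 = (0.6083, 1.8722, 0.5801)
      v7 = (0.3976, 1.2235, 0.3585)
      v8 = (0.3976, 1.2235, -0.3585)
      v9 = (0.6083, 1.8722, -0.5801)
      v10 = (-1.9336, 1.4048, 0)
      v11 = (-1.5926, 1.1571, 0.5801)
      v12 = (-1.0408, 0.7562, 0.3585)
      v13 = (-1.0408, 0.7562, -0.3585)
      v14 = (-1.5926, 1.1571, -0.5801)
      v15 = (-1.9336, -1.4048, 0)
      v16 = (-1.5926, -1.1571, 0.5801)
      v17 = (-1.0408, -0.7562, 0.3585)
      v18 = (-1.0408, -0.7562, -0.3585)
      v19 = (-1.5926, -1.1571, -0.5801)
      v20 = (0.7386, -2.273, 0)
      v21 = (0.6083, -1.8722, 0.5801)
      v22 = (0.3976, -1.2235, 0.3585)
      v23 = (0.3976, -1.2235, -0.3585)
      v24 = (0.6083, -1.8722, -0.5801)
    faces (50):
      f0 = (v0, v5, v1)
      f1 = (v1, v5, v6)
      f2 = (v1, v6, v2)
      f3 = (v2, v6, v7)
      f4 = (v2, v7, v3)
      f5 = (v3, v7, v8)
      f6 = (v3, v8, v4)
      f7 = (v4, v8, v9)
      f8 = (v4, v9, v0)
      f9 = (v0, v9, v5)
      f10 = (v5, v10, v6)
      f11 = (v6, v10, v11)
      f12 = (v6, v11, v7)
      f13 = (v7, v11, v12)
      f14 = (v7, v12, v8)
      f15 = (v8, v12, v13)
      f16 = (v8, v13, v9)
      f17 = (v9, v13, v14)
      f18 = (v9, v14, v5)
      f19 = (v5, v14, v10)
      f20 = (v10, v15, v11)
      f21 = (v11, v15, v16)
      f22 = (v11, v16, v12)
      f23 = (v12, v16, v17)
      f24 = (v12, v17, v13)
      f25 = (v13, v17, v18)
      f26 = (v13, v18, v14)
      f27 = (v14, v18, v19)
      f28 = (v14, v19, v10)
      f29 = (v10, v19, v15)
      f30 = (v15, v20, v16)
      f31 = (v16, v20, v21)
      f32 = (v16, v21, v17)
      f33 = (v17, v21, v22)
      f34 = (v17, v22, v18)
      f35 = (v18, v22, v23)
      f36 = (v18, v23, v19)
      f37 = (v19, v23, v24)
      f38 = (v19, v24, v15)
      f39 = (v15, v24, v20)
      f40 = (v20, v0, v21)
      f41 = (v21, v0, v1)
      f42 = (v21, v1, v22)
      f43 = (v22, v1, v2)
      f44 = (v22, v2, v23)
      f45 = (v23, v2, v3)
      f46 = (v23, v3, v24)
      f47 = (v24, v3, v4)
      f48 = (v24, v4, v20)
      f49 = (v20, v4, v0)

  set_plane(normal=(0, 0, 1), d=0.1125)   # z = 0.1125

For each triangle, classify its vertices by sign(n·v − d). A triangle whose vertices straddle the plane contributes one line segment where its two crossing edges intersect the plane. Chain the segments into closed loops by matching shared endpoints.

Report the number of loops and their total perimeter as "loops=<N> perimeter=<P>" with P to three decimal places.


loops=2 perimeter=21.130

Straddling triangles (20 of 50):
  (v0,v5,v1) [--+] → (0.977117, 1.83219, 0.1125)–(2.30826, 0, 0.1125)  len=2.2647
  (v1,v5,v6) [+-+] → (0.977117, 1.83219, 0.1125)–(0.713331, 2.19527, 0.1125)  len=0.4488
  (v2,v7,v3) [++-] → (0.702578, 0.803722, 0.1125)–(1.2865, 0, 0.1125)  len=0.9934
  (v3,v7,v8) [-+-] → (0.702578, 0.803722, 0.1125)–(0.3976, 1.2235, 0.1125)  len=0.5189
  (v5,v10,v6) [--+] → (-1.44064, 1.49544, 0.1125)–(0.713331, 2.19527, 0.1125)  len=2.2648
  (v6,v10,v11) [+-+] → (-1.44064, 1.49544, 0.1125)–(-1.86747, 1.35676, 0.1125)  len=0.4488
  (v7,v12,v8) [++-] → (-0.54729, 0.916529, 0.1125)–(0.3976, 1.2235, 0.1125)  len=0.9935
  (v8,v12,v13) [-+-] → (-0.54729, 0.916529, 0.1125)–(-1.0408, 0.7562, 0.1125)  len=0.5189
  (v10,v15,v11) [--+] → (-1.86747, -0.907965, 0.1125)–(-1.86747, 1.35676, 0.1125)  len=2.2647
  (v11,v15,v16) [+-+] → (-1.86747, -0.907965, 0.1125)–(-1.86747, -1.35676, 0.1125)  len=0.4488
  (v12,v17,v13) [++-] → (-1.0408, -0.237301, 0.1125)–(-1.0408, 0.7562, 0.1125)  len=0.9935
  (v13,v17,v18) [-+-] → (-1.0408, -0.237301, 0.1125)–(-1.0408, -0.7562, 0.1125)  len=0.5189
  (v15,v20,v16) [--+] → (0.286506, -2.05659, 0.1125)–(-1.86747, -1.35676, 0.1125)  len=2.2648
  (v16,v20,v21) [+-+] → (0.286506, -2.05659, 0.1125)–(0.713331, -2.19527, 0.1125)  len=0.4488
  (v17,v22,v18) [++-] → (-0.0959096, -1.06317, 0.1125)–(-1.0408, -0.7562, 0.1125)  len=0.9935
  (v18,v22,v23) [-+-] → (-0.0959096, -1.06317, 0.1125)–(0.3976, -1.2235, 0.1125)  len=0.5189
  (v20,v0,v21) [--+] → (2.04447, -0.36308, 0.1125)–(0.713331, -2.19527, 0.1125)  len=2.2647
  (v21,v0,v1) [+-+] → (2.04447, -0.36308, 0.1125)–(2.30826, 0, 0.1125)  len=0.4488
  (v22,v2,v23) [++-] → (0.981522, -0.419778, 0.1125)–(0.3976, -1.2235, 0.1125)  len=0.9934
  (v23,v2,v3) [-+-] → (0.981522, -0.419778, 0.1125)–(1.2865, 0, 0.1125)  len=0.5189

Chained into 2 loop(s):
  loop 1: 10 segments, perimeter = 13.5677
  loop 2: 10 segments, perimeter = 7.5618
Total perimeter = 21.130


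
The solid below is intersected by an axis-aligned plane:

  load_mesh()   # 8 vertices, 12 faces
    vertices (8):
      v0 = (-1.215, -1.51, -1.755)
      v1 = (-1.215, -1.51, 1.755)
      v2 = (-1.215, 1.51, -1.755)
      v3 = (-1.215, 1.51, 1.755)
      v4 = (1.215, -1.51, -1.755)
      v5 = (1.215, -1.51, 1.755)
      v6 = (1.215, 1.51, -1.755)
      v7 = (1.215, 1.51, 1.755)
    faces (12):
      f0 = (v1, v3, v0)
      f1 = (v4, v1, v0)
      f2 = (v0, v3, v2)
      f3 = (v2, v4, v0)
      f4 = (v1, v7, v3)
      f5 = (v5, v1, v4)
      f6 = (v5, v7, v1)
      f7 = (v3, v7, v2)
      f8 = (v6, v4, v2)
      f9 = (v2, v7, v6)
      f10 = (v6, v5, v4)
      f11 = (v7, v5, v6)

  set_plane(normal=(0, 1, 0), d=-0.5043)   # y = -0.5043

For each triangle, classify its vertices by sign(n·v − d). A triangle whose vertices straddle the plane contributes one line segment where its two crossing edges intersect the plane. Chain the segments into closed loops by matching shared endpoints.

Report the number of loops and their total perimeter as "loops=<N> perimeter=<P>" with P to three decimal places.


loops=1 perimeter=11.880

Straddling triangles (8 of 12):
  (v1,v3,v0) [-+-] → (-1.215, -0.5043, 1.755)–(-1.215, -0.5043, -0.586124)  len=2.3411
  (v0,v3,v2) [-++] → (-1.215, -0.5043, -0.586124)–(-1.215, -0.5043, -1.755)  len=1.1689
  (v2,v4,v0) [+--] → (0.405778, -0.5043, -1.755)–(-1.215, -0.5043, -1.755)  len=1.6208
  (v1,v7,v3) [-++] → (-0.405778, -0.5043, 1.755)–(-1.215, -0.5043, 1.755)  len=0.8092
  (v5,v7,v1) [-+-] → (1.215, -0.5043, 1.755)–(-0.405778, -0.5043, 1.755)  len=1.6208
  (v6,v4,v2) [+-+] → (1.215, -0.5043, -1.755)–(0.405778, -0.5043, -1.755)  len=0.8092
  (v6,v5,v4) [+--] → (1.215, -0.5043, 0.586124)–(1.215, -0.5043, -1.755)  len=2.3411
  (v7,v5,v6) [+-+] → (1.215, -0.5043, 1.755)–(1.215, -0.5043, 0.586124)  len=1.1689

Chained into 1 loop(s):
  loop 1: 8 segments, perimeter = 11.8800
Total perimeter = 11.880


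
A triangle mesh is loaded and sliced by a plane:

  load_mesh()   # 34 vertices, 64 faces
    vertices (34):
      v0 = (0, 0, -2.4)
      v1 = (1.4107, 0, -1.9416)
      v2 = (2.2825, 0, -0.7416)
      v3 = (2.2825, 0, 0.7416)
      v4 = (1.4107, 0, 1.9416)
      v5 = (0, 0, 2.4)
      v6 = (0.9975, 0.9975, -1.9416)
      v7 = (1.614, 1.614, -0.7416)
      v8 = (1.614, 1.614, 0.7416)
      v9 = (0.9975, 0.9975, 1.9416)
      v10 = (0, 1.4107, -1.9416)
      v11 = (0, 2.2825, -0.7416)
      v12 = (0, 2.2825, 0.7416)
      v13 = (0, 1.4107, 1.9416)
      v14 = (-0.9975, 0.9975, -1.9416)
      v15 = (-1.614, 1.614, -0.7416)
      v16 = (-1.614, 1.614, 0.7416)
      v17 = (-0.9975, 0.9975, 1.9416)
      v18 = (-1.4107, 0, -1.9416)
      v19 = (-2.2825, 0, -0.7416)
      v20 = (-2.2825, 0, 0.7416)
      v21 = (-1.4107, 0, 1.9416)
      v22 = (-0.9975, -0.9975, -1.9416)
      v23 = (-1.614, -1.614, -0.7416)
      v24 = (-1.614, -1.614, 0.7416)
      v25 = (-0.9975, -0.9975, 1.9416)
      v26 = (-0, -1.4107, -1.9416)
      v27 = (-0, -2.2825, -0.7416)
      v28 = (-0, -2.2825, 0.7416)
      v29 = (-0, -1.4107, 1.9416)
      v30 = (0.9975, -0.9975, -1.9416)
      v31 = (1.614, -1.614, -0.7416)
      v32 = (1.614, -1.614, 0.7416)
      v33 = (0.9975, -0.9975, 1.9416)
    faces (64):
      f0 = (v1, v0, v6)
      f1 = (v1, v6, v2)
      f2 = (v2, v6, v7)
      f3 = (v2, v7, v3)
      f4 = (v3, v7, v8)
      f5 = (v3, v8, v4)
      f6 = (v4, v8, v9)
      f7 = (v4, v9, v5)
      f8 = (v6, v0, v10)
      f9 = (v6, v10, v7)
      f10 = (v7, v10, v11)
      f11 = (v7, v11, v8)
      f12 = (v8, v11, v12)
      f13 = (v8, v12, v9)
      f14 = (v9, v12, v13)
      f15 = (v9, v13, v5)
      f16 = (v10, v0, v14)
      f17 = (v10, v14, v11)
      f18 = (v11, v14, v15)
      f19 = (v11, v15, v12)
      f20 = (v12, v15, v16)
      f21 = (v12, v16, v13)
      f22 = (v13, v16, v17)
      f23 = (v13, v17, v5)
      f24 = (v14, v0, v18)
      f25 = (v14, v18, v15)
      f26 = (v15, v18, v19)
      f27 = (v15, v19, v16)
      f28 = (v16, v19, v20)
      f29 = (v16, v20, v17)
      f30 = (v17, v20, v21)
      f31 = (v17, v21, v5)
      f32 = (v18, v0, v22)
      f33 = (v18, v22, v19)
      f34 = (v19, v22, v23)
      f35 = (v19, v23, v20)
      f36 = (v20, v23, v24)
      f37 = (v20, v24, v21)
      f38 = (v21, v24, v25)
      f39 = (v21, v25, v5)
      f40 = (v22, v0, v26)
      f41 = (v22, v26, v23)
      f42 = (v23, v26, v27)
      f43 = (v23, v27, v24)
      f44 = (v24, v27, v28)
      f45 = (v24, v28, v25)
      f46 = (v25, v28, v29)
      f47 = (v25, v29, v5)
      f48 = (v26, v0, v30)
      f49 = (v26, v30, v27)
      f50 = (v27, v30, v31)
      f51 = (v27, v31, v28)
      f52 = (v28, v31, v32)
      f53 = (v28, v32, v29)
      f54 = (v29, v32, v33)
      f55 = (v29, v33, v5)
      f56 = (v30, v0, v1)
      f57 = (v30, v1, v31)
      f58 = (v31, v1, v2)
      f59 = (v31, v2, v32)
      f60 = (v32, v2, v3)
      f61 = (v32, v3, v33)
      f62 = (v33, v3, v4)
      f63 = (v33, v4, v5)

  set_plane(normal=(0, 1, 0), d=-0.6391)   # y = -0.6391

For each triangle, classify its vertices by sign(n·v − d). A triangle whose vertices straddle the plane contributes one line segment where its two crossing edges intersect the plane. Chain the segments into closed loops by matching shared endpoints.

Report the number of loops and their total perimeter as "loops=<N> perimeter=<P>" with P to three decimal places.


loops=1 perimeter=13.611

Straddling triangles (20 of 64):
  (v18,v0,v22) [++-] → (-0.6391, -0.6391, -2.1063)–(-1.14596, -0.6391, -1.9416)  len=0.5330
  (v18,v22,v19) [+-+] → (-1.14596, -0.6391, -1.9416)–(-1.4592, -0.6391, -1.51044)  len=0.5329
  (v19,v22,v23) [+--] → (-1.4592, -0.6391, -1.51044)–(-2.01779, -0.6391, -0.7416)  len=0.9503
  (v19,v23,v20) [+-+] → (-2.01779, -0.6391, -0.7416)–(-2.01779, -0.6391, 0.154293)  len=0.8959
  (v20,v23,v24) [+--] → (-2.01779, -0.6391, 0.154293)–(-2.01779, -0.6391, 0.7416)  len=0.5873
  (v20,v24,v21) [+-+] → (-2.01779, -0.6391, 0.7416)–(-1.4912, -0.6391, 1.46643)  len=0.8959
  (v21,v24,v25) [+--] → (-1.4912, -0.6391, 1.46643)–(-1.14596, -0.6391, 1.9416)  len=0.5873
  (v21,v25,v5) [+-+] → (-1.14596, -0.6391, 1.9416)–(-0.6391, -0.6391, 2.1063)  len=0.5330
  (v22,v0,v26) [-+-] → (-0.6391, -0.6391, -2.1063)–(0, -0.6391, -2.19233)  len=0.6449
  (v25,v29,v5) [--+] → (0, -0.6391, 2.19233)–(-0.6391, -0.6391, 2.1063)  len=0.6449
  (v26,v0,v30) [-+-] → (0, -0.6391, -2.19233)–(0.6391, -0.6391, -2.1063)  len=0.6449
  (v29,v33,v5) [--+] → (0.6391, -0.6391, 2.1063)–(0, -0.6391, 2.19233)  len=0.6449
  (v30,v0,v1) [-++] → (0.6391, -0.6391, -2.1063)–(1.14596, -0.6391, -1.9416)  len=0.5330
  (v30,v1,v31) [-+-] → (1.14596, -0.6391, -1.9416)–(1.4912, -0.6391, -1.46643)  len=0.5873
  (v31,v1,v2) [-++] → (1.4912, -0.6391, -1.46643)–(2.01779, -0.6391, -0.7416)  len=0.8959
  (v31,v2,v32) [-+-] → (2.01779, -0.6391, -0.7416)–(2.01779, -0.6391, -0.154293)  len=0.5873
  (v32,v2,v3) [-++] → (2.01779, -0.6391, -0.154293)–(2.01779, -0.6391, 0.7416)  len=0.8959
  (v32,v3,v33) [-+-] → (2.01779, -0.6391, 0.7416)–(1.4592, -0.6391, 1.51044)  len=0.9503
  (v33,v3,v4) [-++] → (1.4592, -0.6391, 1.51044)–(1.14596, -0.6391, 1.9416)  len=0.5329
  (v33,v4,v5) [-++] → (1.14596, -0.6391, 1.9416)–(0.6391, -0.6391, 2.1063)  len=0.5330

Chained into 1 loop(s):
  loop 1: 20 segments, perimeter = 13.6107
Total perimeter = 13.611


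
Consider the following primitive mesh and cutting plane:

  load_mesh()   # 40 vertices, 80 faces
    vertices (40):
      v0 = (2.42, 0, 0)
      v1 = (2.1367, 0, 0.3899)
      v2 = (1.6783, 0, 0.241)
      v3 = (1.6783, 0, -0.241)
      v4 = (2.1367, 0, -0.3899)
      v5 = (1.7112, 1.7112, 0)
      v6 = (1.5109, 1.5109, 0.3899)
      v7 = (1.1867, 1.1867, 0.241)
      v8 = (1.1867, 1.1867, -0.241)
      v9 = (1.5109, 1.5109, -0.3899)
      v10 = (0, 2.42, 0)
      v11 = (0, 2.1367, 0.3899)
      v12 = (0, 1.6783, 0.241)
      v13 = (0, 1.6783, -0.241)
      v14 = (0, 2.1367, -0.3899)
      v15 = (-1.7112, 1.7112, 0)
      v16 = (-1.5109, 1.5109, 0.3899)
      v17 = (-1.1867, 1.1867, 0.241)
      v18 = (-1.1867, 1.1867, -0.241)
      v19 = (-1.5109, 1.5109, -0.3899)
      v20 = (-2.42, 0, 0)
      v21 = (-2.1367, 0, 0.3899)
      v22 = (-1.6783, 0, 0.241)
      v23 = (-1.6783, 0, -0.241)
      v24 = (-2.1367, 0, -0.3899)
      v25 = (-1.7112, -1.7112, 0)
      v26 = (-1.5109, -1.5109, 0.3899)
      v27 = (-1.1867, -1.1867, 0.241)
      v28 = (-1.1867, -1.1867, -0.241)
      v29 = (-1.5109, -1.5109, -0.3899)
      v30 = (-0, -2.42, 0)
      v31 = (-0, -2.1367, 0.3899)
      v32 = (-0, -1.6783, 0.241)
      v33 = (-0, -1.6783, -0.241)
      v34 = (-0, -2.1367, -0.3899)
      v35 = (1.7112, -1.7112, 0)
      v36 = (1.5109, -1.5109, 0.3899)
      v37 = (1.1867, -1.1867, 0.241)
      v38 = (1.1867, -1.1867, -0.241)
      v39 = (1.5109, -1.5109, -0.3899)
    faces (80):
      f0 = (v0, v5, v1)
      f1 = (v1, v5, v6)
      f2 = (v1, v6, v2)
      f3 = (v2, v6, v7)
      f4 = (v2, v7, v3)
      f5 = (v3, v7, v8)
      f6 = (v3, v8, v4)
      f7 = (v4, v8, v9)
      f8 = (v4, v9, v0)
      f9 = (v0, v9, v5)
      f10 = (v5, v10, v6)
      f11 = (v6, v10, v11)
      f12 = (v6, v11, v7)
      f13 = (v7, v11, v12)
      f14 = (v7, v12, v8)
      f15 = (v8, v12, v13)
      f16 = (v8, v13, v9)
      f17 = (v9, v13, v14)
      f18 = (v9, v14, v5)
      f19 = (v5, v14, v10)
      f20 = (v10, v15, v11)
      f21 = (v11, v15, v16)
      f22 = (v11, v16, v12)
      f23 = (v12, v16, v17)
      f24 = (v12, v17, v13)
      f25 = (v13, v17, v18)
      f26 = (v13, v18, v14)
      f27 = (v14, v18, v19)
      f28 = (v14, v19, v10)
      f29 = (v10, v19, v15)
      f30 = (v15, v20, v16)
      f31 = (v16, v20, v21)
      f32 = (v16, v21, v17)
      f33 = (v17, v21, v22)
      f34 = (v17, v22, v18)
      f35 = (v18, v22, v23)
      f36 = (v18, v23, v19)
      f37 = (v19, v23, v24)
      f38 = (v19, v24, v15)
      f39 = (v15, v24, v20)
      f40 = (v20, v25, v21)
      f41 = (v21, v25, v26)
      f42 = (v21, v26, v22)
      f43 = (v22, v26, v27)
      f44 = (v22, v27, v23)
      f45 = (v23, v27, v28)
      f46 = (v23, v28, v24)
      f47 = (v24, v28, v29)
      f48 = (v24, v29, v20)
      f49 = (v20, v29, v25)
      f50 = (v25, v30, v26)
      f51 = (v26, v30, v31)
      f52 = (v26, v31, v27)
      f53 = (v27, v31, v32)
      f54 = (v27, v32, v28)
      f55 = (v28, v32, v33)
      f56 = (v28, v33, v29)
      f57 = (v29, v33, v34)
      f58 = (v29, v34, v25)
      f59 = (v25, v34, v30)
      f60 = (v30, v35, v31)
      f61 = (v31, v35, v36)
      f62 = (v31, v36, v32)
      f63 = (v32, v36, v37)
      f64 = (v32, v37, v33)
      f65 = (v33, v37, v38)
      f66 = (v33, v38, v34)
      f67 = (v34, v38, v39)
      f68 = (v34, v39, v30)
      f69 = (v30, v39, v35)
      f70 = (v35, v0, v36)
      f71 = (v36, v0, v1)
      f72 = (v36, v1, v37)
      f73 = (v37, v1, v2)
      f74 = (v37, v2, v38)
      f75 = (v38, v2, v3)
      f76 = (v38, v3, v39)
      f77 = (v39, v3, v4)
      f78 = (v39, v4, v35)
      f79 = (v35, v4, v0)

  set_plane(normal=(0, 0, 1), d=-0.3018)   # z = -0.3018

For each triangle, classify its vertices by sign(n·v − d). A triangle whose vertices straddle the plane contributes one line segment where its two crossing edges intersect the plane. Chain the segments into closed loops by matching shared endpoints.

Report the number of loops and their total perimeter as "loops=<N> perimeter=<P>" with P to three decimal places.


Straddling triangles (32 of 80):
  (v3,v8,v4) [++-] → (1.57461, 0.702137, -0.3018)–(1.86548, 0, -0.3018)  len=0.7600
  (v4,v8,v9) [-+-] → (1.57461, 0.702137, -0.3018)–(1.31908, 1.31908, -0.3018)  len=0.6678
  (v4,v9,v0) [--+] → (1.71632, 1.1695, -0.3018)–(2.20071, 0, -0.3018)  len=1.2659
  (v0,v9,v5) [+-+] → (1.71632, 1.1695, -0.3018)–(1.55616, 1.55616, -0.3018)  len=0.4185
  (v8,v13,v9) [++-] → (0.616942, 1.60995, -0.3018)–(1.31908, 1.31908, -0.3018)  len=0.7600
  (v9,v13,v14) [-+-] → (0.616942, 1.60995, -0.3018)–(0, 1.86548, -0.3018)  len=0.6678
  (v9,v14,v5) [--+] → (0.386655, 2.04056, -0.3018)–(1.55616, 1.55616, -0.3018)  len=1.2659
  (v5,v14,v10) [+-+] → (0.386655, 2.04056, -0.3018)–(0, 2.20071, -0.3018)  len=0.4185
  (v13,v18,v14) [++-] → (-0.702137, 1.57461, -0.3018)–(0, 1.86548, -0.3018)  len=0.7600
  (v14,v18,v19) [-+-] → (-0.702137, 1.57461, -0.3018)–(-1.31908, 1.31908, -0.3018)  len=0.6678
  (v14,v19,v10) [--+] → (-1.1695, 1.71632, -0.3018)–(0, 2.20071, -0.3018)  len=1.2659
  (v10,v19,v15) [+-+] → (-1.1695, 1.71632, -0.3018)–(-1.55616, 1.55616, -0.3018)  len=0.4185
  (v18,v23,v19) [++-] → (-1.60995, 0.616942, -0.3018)–(-1.31908, 1.31908, -0.3018)  len=0.7600
  (v19,v23,v24) [-+-] → (-1.60995, 0.616942, -0.3018)–(-1.86548, 0, -0.3018)  len=0.6678
  (v19,v24,v15) [--+] → (-2.04056, 0.386655, -0.3018)–(-1.55616, 1.55616, -0.3018)  len=1.2659
  (v15,v24,v20) [+-+] → (-2.04056, 0.386655, -0.3018)–(-2.20071, 0, -0.3018)  len=0.4185
  (v23,v28,v24) [++-] → (-1.57461, -0.702137, -0.3018)–(-1.86548, 0, -0.3018)  len=0.7600
  (v24,v28,v29) [-+-] → (-1.57461, -0.702137, -0.3018)–(-1.31908, -1.31908, -0.3018)  len=0.6678
  (v24,v29,v20) [--+] → (-1.71632, -1.1695, -0.3018)–(-2.20071, 0, -0.3018)  len=1.2659
  (v20,v29,v25) [+-+] → (-1.71632, -1.1695, -0.3018)–(-1.55616, -1.55616, -0.3018)  len=0.4185
  (v28,v33,v29) [++-] → (-0.616942, -1.60995, -0.3018)–(-1.31908, -1.31908, -0.3018)  len=0.7600
  (v29,v33,v34) [-+-] → (-0.616942, -1.60995, -0.3018)–(0, -1.86548, -0.3018)  len=0.6678
  (v29,v34,v25) [--+] → (-0.386655, -2.04056, -0.3018)–(-1.55616, -1.55616, -0.3018)  len=1.2659
  (v25,v34,v30) [+-+] → (-0.386655, -2.04056, -0.3018)–(0, -2.20071, -0.3018)  len=0.4185
  (v33,v38,v34) [++-] → (0.702137, -1.57461, -0.3018)–(0, -1.86548, -0.3018)  len=0.7600
  (v34,v38,v39) [-+-] → (0.702137, -1.57461, -0.3018)–(1.31908, -1.31908, -0.3018)  len=0.6678
  (v34,v39,v30) [--+] → (1.1695, -1.71632, -0.3018)–(0, -2.20071, -0.3018)  len=1.2659
  (v30,v39,v35) [+-+] → (1.1695, -1.71632, -0.3018)–(1.55616, -1.55616, -0.3018)  len=0.4185
  (v38,v3,v39) [++-] → (1.60995, -0.616942, -0.3018)–(1.31908, -1.31908, -0.3018)  len=0.7600
  (v39,v3,v4) [-+-] → (1.60995, -0.616942, -0.3018)–(1.86548, 0, -0.3018)  len=0.6678
  (v39,v4,v35) [--+] → (2.04056, -0.386655, -0.3018)–(1.55616, -1.55616, -0.3018)  len=1.2659
  (v35,v4,v0) [+-+] → (2.04056, -0.386655, -0.3018)–(2.20071, 0, -0.3018)  len=0.4185

Chained into 2 loop(s):
  loop 1: 16 segments, perimeter = 11.4221
  loop 2: 16 segments, perimeter = 13.4749
Total perimeter = 24.897

loops=2 perimeter=24.897
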